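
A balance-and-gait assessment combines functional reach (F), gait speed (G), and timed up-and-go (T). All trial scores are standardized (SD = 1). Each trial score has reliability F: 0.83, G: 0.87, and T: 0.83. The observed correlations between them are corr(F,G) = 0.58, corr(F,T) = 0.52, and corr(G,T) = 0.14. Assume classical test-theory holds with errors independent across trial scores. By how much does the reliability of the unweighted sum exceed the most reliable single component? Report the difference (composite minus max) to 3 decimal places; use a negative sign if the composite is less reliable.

Var(sum) = 3 + 2.48 = 5.48; true-score variance = 2.53 + 2.48 = 5.01; composite reliability = 0.9142.
Max component reliability = 0.8700.
Difference = 0.9142 − 0.8700 = 0.044.

0.044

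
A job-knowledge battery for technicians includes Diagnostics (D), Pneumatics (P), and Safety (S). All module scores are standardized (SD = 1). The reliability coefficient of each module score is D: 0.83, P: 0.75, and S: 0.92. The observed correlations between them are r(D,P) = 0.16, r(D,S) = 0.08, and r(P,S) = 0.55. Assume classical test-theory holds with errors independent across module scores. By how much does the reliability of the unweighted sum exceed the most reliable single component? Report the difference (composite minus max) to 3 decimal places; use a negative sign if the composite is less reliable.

-0.029

Var(sum) = 3 + 1.58 = 4.58; true-score variance = 2.5 + 1.58 = 4.08; composite reliability = 0.8908.
Max component reliability = 0.9200.
Difference = 0.8908 − 0.9200 = -0.029.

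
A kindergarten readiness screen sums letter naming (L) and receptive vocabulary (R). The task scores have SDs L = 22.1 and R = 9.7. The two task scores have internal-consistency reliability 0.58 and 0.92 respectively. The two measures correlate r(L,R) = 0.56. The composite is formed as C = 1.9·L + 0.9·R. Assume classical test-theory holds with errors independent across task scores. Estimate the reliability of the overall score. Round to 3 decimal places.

Var(C) = 1.9²·22.1² + 0.9²·9.7² + 2·[1.71·22.1·9.7·0.56] = 1839.37 + 410.561 = 2249.93.
Under uncorrelated errors the observed covariances equal the true-score covariances, so only the own-variance terms attenuate.
True-score variance = [1.9²·22.1²·0.58 + 0.9²·9.7²·0.92] + 410.561 = 1092.75 + 410.561 = 1503.31.
Reliability = 1503.31 / 2249.93 = 0.668.

0.668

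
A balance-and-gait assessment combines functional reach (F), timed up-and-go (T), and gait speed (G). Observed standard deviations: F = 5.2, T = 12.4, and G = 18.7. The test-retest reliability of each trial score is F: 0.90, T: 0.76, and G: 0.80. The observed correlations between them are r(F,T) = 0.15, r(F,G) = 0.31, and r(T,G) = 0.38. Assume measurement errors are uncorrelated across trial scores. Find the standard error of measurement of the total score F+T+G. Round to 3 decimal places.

Var(total) = 530.49 + 255.862 = 786.352.
True-score variance = 420.946 + 255.862 = 676.807, so reliability = 0.8607.
Error variance = 786.352 − 676.807 = 109.544; SEM = √109.544 = 10.466.

10.466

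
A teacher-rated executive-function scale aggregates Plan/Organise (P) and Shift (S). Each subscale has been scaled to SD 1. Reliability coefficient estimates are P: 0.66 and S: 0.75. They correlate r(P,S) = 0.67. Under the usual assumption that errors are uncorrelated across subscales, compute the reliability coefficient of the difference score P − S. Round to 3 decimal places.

Var(P−S) = 1 + 1 − 2·0.67 = 2 − 1.34 = 0.66.
Under uncorrelated errors the observed covariances equal the true-score covariances, so only the own-variance terms attenuate.
True-score variance = [0.66 + 0.75] − 1.34 = 1.41 − 1.34 = 0.07.
Reliability = 0.07 / 0.66 = 0.106.

0.106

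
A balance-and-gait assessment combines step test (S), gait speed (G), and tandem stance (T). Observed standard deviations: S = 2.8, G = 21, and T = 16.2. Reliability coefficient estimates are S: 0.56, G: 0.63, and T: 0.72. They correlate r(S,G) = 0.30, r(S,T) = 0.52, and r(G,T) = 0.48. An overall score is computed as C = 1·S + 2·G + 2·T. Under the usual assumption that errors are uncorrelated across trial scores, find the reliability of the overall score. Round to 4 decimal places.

Var(C) = 2.8² + 2²·21² + 2²·16.2² + 2·[2·2.8·21·0.30 + 2·2.8·16.2·0.52 + 4·21·16.2·0.48] = 2821.6 + 1471.28 = 4292.88.
With uncorrelated errors the cross-covariances are all true-score covariance, so they carry over unchanged; only the diagonal terms shrink to ρᵢσᵢ².
True-score variance = [2.8²·0.56 + 2²·21²·0.63 + 2²·16.2²·0.72] + 1471.28 = 1871.54 + 1471.28 = 3342.81.
Reliability = 3342.81 / 4292.88 = 0.7787.

0.7787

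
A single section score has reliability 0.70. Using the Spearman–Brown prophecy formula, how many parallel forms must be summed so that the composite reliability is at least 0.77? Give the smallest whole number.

k ≥ ρ*(1−ρ₁)/(ρ₁(1−ρ*)) = 0.77·0.30 / (0.70·0.23) = 1.435.
Smallest integer k = 2.

2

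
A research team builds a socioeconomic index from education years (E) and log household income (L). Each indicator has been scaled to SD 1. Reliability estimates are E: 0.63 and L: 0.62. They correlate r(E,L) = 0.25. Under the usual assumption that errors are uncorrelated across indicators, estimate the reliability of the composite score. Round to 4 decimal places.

0.7000

Var(E+L) = 2 + 2·[0.25] = 2 + 0.5 = 2.5.
Under uncorrelated errors the observed covariances equal the true-score covariances, so only the own-variance terms attenuate.
True-score variance = [0.63 + 0.62] + 0.5 = 1.25 + 0.5 = 1.75.
Reliability = 1.75 / 2.5 = 0.7000.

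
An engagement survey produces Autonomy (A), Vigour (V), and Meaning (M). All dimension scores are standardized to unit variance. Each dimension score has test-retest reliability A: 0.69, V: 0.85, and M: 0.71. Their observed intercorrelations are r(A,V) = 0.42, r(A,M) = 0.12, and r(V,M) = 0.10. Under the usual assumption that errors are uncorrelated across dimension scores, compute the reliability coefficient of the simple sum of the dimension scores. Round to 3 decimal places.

0.825

Var(A+V+M) = 3 + 2·[0.42 + 0.12 + 0.10] = 3 + 1.28 = 4.28.
Under uncorrelated errors the observed covariances equal the true-score covariances, so only the own-variance terms attenuate.
True-score variance = [0.69 + 0.85 + 0.71] + 1.28 = 2.25 + 1.28 = 3.53.
Reliability = 3.53 / 4.28 = 0.825.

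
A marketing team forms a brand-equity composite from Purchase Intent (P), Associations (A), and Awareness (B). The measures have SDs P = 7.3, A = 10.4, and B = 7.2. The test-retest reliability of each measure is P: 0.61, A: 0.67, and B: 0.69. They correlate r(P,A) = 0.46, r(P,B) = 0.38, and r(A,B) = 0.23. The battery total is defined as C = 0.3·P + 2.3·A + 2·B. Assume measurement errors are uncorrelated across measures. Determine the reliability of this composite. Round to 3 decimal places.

Var(C) = 0.3²·7.3² + 2.3²·10.4² + 2²·7.2² + 2·[0.69·7.3·10.4·0.46 + 0.6·7.3·7.2·0.38 + 4.6·10.4·7.2·0.23] = 784.322 + 230.607 = 1014.93.
Because errors are independent across components, Cov(Tᵢ,Tⱼ) = Cov(Xᵢ,Xⱼ); the off-diagonal part of the true-score variance is the same as above.
True-score variance = [0.3²·7.3²·0.61 + 2.3²·10.4²·0.67 + 2²·7.2²·0.69] + 230.607 = 529.356 + 230.607 = 759.963.
Reliability = 759.963 / 1014.93 = 0.749.

0.749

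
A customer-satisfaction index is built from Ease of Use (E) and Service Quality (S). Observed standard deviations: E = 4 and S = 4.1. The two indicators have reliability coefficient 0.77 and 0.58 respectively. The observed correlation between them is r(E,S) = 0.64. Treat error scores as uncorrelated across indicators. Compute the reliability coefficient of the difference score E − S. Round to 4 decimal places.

0.0912

Var(E−S) = 4² + 4.1² − 2·4·4.1·0.64 = 32.81 − 20.992 = 11.818.
Under uncorrelated errors the observed covariances equal the true-score covariances, so only the own-variance terms attenuate.
True-score variance = [4²·0.77 + 4.1²·0.58] − 20.992 = 22.0698 − 20.992 = 1.0778.
Reliability = 1.0778 / 11.818 = 0.0912.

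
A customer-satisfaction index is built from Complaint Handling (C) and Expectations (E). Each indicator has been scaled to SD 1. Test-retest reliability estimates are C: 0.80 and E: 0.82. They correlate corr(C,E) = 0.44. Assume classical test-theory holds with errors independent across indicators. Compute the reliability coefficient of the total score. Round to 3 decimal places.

0.868

Var(C+E) = 2 + 2·[0.44] = 2 + 0.88 = 2.88.
With uncorrelated errors the cross-covariances are all true-score covariance, so they carry over unchanged; only the diagonal terms shrink to ρᵢσᵢ².
True-score variance = [0.80 + 0.82] + 0.88 = 1.62 + 0.88 = 2.5.
Reliability = 2.5 / 2.88 = 0.868.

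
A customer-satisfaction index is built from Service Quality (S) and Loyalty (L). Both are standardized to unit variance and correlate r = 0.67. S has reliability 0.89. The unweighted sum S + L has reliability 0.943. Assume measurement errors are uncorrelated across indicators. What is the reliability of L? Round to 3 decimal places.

0.920

Var(S+L) = 2 + 2·0.67 = 3.340.
True-score variance = ρ_S + ρ_L + 2·0.67, so 0.943 = (0.89 + ρ_L + 1.34) / 3.340.
ρ_L = 0.943·3.340 − 0.89 − 1.34 = 0.920.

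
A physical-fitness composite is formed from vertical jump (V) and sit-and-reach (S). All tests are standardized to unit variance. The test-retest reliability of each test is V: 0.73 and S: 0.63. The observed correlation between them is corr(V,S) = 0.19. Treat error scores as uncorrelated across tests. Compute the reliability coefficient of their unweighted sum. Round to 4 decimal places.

0.7311

Var(V+S) = 2 + 2·[0.19] = 2 + 0.38 = 2.38.
With uncorrelated errors the cross-covariances are all true-score covariance, so they carry over unchanged; only the diagonal terms shrink to ρᵢσᵢ².
True-score variance = [0.73 + 0.63] + 0.38 = 1.36 + 0.38 = 1.74.
Reliability = 1.74 / 2.38 = 0.7311.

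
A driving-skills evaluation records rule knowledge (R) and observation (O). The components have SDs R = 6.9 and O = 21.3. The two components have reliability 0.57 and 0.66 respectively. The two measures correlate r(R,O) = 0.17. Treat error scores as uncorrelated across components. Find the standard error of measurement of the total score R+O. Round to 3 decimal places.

13.218

Var(total) = 501.3 + 49.9698 = 551.27.
True-score variance = 326.573 + 49.9698 = 376.543, so reliability = 0.6830.
Error variance = 551.27 − 376.543 = 174.727; SEM = √174.727 = 13.218.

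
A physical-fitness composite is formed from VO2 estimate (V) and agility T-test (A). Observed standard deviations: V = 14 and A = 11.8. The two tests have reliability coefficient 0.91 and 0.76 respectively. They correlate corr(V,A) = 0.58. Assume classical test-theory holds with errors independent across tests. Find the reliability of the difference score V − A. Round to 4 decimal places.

Var(V−A) = 14² + 11.8² − 2·14·11.8·0.58 = 335.24 − 191.632 = 143.608.
Under uncorrelated errors the observed covariances equal the true-score covariances, so only the own-variance terms attenuate.
True-score variance = [14²·0.91 + 11.8²·0.76] − 191.632 = 284.182 − 191.632 = 92.5504.
Reliability = 92.5504 / 143.608 = 0.6445.

0.6445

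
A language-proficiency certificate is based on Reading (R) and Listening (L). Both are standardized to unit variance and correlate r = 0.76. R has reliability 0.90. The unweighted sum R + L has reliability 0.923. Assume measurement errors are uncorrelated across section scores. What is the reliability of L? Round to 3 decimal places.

0.829

Var(R+L) = 2 + 2·0.76 = 3.520.
True-score variance = ρ_R + ρ_L + 2·0.76, so 0.923 = (0.90 + ρ_L + 1.52) / 3.520.
ρ_L = 0.923·3.520 − 0.90 − 1.52 = 0.829.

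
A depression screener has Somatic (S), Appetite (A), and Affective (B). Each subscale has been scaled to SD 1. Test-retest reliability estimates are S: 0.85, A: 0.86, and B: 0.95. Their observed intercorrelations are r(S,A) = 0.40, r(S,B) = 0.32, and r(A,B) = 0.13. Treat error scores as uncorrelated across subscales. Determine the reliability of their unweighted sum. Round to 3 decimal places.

Var(S+A+B) = 3 + 2·[0.40 + 0.32 + 0.13] = 3 + 1.7 = 4.7.
With uncorrelated errors the cross-covariances are all true-score covariance, so they carry over unchanged; only the diagonal terms shrink to ρᵢσᵢ².
True-score variance = [0.85 + 0.86 + 0.95] + 1.7 = 2.66 + 1.7 = 4.36.
Reliability = 4.36 / 4.7 = 0.928.

0.928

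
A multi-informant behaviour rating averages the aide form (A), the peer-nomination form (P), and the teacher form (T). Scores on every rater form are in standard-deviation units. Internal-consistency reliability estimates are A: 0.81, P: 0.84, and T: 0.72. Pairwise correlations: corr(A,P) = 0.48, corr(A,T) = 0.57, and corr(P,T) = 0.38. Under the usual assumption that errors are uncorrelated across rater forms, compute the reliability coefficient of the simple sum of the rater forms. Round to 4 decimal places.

Var(A+P+T) = 3 + 2·[0.48 + 0.57 + 0.38] = 3 + 2.86 = 5.86.
With uncorrelated errors the cross-covariances are all true-score covariance, so they carry over unchanged; only the diagonal terms shrink to ρᵢσᵢ².
True-score variance = [0.81 + 0.84 + 0.72] + 2.86 = 2.37 + 2.86 = 5.23.
Reliability = 5.23 / 5.86 = 0.8925.

0.8925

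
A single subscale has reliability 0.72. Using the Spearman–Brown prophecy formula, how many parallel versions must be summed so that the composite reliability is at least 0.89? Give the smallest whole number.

4

k ≥ ρ*(1−ρ₁)/(ρ₁(1−ρ*)) = 0.89·0.28 / (0.72·0.11) = 3.146.
Smallest integer k = 4.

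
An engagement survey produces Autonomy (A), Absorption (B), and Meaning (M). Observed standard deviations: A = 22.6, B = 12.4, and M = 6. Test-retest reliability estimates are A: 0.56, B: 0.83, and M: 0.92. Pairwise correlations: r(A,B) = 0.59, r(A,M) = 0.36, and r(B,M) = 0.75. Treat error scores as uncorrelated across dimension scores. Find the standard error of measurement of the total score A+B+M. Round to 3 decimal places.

Var(total) = 700.52 + 539.915 = 1240.44.
True-score variance = 446.766 + 539.915 = 986.682, so reliability = 0.7954.
Error variance = 1240.44 − 986.682 = 253.754; SEM = √253.754 = 15.930.

15.930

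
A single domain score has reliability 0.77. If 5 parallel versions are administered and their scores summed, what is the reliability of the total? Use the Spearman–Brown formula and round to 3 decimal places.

ρ_k = kρ / (1 + (k−1)ρ) = 5·0.77 / (1 + 4·0.77) = 3.850 / 4.080 = 0.944.

0.944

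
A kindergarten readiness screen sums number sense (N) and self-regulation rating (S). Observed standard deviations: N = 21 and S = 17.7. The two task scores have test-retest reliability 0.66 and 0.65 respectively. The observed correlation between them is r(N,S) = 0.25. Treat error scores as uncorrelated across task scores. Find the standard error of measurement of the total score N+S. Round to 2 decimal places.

Var(total) = 754.29 + 185.85 = 940.14.
True-score variance = 494.698 + 185.85 = 680.548, so reliability = 0.7239.
Error variance = 940.14 − 680.548 = 259.591; SEM = √259.591 = 16.11.

16.11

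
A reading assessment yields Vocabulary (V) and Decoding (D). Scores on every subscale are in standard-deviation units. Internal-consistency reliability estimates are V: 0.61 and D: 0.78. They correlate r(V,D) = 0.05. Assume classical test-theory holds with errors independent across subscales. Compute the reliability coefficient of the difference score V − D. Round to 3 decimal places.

0.679

Var(V−D) = 1 + 1 − 2·0.05 = 2 − 0.1 = 1.9.
Under uncorrelated errors the observed covariances equal the true-score covariances, so only the own-variance terms attenuate.
True-score variance = [0.61 + 0.78] − 0.1 = 1.39 − 0.1 = 1.29.
Reliability = 1.29 / 1.9 = 0.679.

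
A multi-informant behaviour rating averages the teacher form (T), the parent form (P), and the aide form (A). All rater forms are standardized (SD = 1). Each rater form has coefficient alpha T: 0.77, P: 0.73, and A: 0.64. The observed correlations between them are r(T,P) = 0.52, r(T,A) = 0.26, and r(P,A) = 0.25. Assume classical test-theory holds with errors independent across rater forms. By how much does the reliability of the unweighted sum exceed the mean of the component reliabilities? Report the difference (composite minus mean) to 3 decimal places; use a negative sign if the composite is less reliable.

Var(sum) = 3 + 2.06 = 5.06; true-score variance = 2.14 + 2.06 = 4.2; composite reliability = 0.8300.
Mean component reliability = 0.7133.
Difference = 0.8300 − 0.7133 = 0.117.

0.117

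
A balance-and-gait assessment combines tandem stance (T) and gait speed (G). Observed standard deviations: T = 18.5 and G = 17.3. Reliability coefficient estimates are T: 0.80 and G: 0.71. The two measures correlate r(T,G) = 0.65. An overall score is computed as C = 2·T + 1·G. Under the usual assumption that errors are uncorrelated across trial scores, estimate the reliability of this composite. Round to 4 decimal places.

0.8558

Var(C) = 2²·18.5² + 17.3² + 2·[2·18.5·17.3·0.65] = 1668.29 + 832.13 = 2500.42.
Under uncorrelated errors the observed covariances equal the true-score covariances, so only the own-variance terms attenuate.
True-score variance = [2²·18.5²·0.80 + 17.3²·0.71] + 832.13 = 1307.7 + 832.13 = 2139.83.
Reliability = 2139.83 / 2500.42 = 0.8558.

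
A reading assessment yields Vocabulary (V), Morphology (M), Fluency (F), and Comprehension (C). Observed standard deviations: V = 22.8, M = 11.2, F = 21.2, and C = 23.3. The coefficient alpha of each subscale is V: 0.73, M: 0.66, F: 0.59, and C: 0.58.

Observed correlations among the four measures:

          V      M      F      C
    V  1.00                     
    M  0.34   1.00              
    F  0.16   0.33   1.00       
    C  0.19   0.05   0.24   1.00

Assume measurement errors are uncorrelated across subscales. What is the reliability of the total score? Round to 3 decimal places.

0.770

Var(V+M+F+C) = 22.8² + 11.2² + 21.2² + 23.3² + 2·[22.8·11.2·0.34 + 22.8·21.2·0.16 + 22.8·23.3·0.19 + 11.2·21.2·0.33 + 11.2·23.3·0.05 + 21.2·23.3·0.24] = 1637.61 + 950.098 = 2587.71.
Because errors are independent across components, Cov(Tᵢ,Tⱼ) = Cov(Xᵢ,Xⱼ); the off-diagonal part of the true-score variance is the same as above.
True-score variance = [22.8²·0.73 + 11.2²·0.66 + 21.2²·0.59 + 23.3²·0.58] + 950.098 = 1042.32 + 950.098 = 1992.42.
Reliability = 1992.42 / 2587.71 = 0.770.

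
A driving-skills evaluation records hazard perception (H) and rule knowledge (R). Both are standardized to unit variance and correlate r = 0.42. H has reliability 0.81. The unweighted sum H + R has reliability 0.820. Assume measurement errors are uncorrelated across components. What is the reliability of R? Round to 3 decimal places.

Var(H+R) = 2 + 2·0.42 = 2.840.
True-score variance = ρ_H + ρ_R + 2·0.42, so 0.820 = (0.81 + ρ_R + 0.84) / 2.840.
ρ_R = 0.820·2.840 − 0.81 − 0.84 = 0.679.

0.679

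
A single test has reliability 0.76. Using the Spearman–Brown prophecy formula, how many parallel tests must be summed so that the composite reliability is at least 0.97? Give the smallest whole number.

11

k ≥ ρ*(1−ρ₁)/(ρ₁(1−ρ*)) = 0.97·0.24 / (0.76·0.03) = 10.211.
Smallest integer k = 11.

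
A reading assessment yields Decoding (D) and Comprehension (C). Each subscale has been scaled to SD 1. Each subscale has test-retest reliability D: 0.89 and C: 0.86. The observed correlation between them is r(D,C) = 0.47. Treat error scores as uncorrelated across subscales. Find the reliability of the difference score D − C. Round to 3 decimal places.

Var(D−C) = 1 + 1 − 2·0.47 = 2 − 0.94 = 1.06.
Because errors are independent across components, Cov(Tᵢ,Tⱼ) = Cov(Xᵢ,Xⱼ); the off-diagonal part of the true-score variance is the same as above.
True-score variance = [0.89 + 0.86] − 0.94 = 1.75 − 0.94 = 0.81.
Reliability = 0.81 / 1.06 = 0.764.

0.764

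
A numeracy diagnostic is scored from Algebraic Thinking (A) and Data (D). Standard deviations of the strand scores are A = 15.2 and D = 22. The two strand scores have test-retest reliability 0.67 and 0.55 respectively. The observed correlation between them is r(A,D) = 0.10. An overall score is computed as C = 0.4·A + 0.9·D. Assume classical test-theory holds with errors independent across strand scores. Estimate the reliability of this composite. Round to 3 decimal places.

Var(C) = 0.4²·15.2² + 0.9²·22² + 2·[0.36·15.2·22·0.10] = 429.006 + 24.0768 = 453.083.
Under uncorrelated errors the observed covariances equal the true-score covariances, so only the own-variance terms attenuate.
True-score variance = [0.4²·15.2²·0.67 + 0.9²·22²·0.55] + 24.0768 = 240.389 + 24.0768 = 264.466.
Reliability = 264.466 / 453.083 = 0.584.

0.584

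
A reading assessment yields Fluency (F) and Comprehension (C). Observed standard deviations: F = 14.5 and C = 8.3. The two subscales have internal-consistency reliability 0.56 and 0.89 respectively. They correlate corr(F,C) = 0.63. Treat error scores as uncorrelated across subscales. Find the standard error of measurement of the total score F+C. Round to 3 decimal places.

Var(total) = 279.14 + 151.641 = 430.781.
True-score variance = 179.052 + 151.641 = 330.693, so reliability = 0.7677.
Error variance = 430.781 − 330.693 = 100.088; SEM = √100.088 = 10.004.

10.004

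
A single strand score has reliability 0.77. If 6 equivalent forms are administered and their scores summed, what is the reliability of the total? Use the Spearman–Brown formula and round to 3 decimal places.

0.953

ρ_k = kρ / (1 + (k−1)ρ) = 6·0.77 / (1 + 5·0.77) = 4.620 / 4.850 = 0.953.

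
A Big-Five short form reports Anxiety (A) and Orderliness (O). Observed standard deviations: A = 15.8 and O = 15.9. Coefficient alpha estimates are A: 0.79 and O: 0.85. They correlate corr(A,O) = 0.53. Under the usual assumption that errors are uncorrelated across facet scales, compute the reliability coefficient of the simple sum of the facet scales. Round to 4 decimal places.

Var(A+O) = 15.8² + 15.9² + 2·[15.8·15.9·0.53] = 502.45 + 266.293 = 768.743.
Because errors are independent across components, Cov(Tᵢ,Tⱼ) = Cov(Xᵢ,Xⱼ); the off-diagonal part of the true-score variance is the same as above.
True-score variance = [15.8²·0.79 + 15.9²·0.85] + 266.293 = 412.104 + 266.293 = 678.397.
Reliability = 678.397 / 768.743 = 0.8825.

0.8825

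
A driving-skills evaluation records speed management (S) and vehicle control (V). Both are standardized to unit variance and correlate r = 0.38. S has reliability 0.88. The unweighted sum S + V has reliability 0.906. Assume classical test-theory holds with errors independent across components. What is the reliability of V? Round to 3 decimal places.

Var(S+V) = 2 + 2·0.38 = 2.760.
True-score variance = ρ_S + ρ_V + 2·0.38, so 0.906 = (0.88 + ρ_V + 0.76) / 2.760.
ρ_V = 0.906·2.760 − 0.88 − 0.76 = 0.861.

0.861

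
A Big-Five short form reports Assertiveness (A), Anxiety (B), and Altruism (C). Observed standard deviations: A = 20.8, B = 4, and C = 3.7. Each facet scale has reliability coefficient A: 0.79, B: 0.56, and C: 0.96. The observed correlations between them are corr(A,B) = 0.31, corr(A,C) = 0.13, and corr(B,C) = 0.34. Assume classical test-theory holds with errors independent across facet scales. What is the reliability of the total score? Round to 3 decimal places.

Var(A+B+C) = 20.8² + 4² + 3.7² + 2·[20.8·4·0.31 + 20.8·3.7·0.13 + 4·3.7·0.34] = 462.33 + 81.6576 = 543.988.
Under uncorrelated errors the observed covariances equal the true-score covariances, so only the own-variance terms attenuate.
True-score variance = [20.8²·0.79 + 4²·0.56 + 3.7²·0.96] + 81.6576 = 363.888 + 81.6576 = 445.546.
Reliability = 445.546 / 543.988 = 0.819.

0.819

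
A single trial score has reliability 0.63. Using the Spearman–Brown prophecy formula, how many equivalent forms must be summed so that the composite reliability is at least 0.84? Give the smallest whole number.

4

k ≥ ρ*(1−ρ₁)/(ρ₁(1−ρ*)) = 0.84·0.37 / (0.63·0.16) = 3.083.
Smallest integer k = 4.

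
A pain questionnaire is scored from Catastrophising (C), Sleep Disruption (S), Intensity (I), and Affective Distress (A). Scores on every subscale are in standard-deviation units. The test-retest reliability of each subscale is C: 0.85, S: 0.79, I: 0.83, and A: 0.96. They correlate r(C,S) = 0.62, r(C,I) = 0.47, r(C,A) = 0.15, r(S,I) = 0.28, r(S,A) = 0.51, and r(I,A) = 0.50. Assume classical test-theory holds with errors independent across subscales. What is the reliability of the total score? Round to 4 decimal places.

Var(C+S+I+A) = 4 + 2·[0.62 + 0.47 + 0.15 + 0.28 + 0.51 + 0.50] = 4 + 5.06 = 9.06.
With uncorrelated errors the cross-covariances are all true-score covariance, so they carry over unchanged; only the diagonal terms shrink to ρᵢσᵢ².
True-score variance = [0.85 + 0.79 + 0.83 + 0.96] + 5.06 = 3.43 + 5.06 = 8.49.
Reliability = 8.49 / 9.06 = 0.9371.

0.9371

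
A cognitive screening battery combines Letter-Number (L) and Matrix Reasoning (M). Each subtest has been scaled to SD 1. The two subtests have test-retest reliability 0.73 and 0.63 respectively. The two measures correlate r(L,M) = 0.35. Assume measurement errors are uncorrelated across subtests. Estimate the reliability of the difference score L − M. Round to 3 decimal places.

0.508

Var(L−M) = 1 + 1 − 2·0.35 = 2 − 0.7 = 1.3.
With uncorrelated errors the cross-covariances are all true-score covariance, so they carry over unchanged; only the diagonal terms shrink to ρᵢσᵢ².
True-score variance = [0.73 + 0.63] − 0.7 = 1.36 − 0.7 = 0.66.
Reliability = 0.66 / 1.3 = 0.508.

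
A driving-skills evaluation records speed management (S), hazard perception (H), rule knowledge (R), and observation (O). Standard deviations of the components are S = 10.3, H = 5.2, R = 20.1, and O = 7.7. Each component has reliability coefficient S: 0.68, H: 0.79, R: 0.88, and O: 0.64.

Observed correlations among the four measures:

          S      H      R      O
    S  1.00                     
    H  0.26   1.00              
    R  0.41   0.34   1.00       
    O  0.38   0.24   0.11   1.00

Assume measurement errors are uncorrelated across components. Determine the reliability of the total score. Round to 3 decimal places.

Var(S+H+R+O) = 10.3² + 5.2² + 20.1² + 7.7² + 2·[10.3·5.2·0.26 + 10.3·20.1·0.41 + 10.3·7.7·0.38 + 5.2·20.1·0.34 + 5.2·7.7·0.24 + 20.1·7.7·0.11] = 596.43 + 382.234 = 978.664.
Because errors are independent across components, Cov(Tᵢ,Tⱼ) = Cov(Xᵢ,Xⱼ); the off-diagonal part of the true-score variance is the same as above.
True-score variance = [10.3²·0.68 + 5.2²·0.79 + 20.1²·0.88 + 7.7²·0.64] + 382.234 = 486.977 + 382.234 = 869.211.
Reliability = 869.211 / 978.664 = 0.888.

0.888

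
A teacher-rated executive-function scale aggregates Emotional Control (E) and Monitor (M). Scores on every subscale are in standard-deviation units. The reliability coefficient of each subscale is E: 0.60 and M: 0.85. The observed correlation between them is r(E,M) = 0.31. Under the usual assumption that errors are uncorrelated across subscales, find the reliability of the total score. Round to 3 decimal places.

Var(E+M) = 2 + 2·[0.31] = 2 + 0.62 = 2.62.
Under uncorrelated errors the observed covariances equal the true-score covariances, so only the own-variance terms attenuate.
True-score variance = [0.60 + 0.85] + 0.62 = 1.45 + 0.62 = 2.07.
Reliability = 2.07 / 2.62 = 0.790.

0.790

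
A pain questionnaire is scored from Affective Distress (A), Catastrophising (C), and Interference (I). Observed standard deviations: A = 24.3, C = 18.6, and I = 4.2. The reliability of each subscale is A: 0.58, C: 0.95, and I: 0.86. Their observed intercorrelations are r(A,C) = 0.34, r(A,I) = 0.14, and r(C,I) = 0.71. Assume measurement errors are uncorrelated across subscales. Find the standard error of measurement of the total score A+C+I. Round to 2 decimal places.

Var(total) = 954.09 + 446.854 = 1400.94.
True-score variance = 686.317 + 446.854 = 1133.17, so reliability = 0.8089.
Error variance = 1400.94 − 1133.17 = 267.773; SEM = √267.773 = 16.36.

16.36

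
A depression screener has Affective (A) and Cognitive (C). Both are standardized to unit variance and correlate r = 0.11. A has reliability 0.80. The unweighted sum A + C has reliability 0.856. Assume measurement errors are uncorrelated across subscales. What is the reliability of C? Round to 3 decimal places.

Var(A+C) = 2 + 2·0.11 = 2.220.
True-score variance = ρ_A + ρ_C + 2·0.11, so 0.856 = (0.80 + ρ_C + 0.22) / 2.220.
ρ_C = 0.856·2.220 − 0.80 − 0.22 = 0.880.

0.880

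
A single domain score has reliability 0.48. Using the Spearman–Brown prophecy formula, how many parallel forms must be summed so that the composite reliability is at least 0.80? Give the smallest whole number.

k ≥ ρ*(1−ρ₁)/(ρ₁(1−ρ*)) = 0.80·0.52 / (0.48·0.20) = 4.333.
Smallest integer k = 5.

5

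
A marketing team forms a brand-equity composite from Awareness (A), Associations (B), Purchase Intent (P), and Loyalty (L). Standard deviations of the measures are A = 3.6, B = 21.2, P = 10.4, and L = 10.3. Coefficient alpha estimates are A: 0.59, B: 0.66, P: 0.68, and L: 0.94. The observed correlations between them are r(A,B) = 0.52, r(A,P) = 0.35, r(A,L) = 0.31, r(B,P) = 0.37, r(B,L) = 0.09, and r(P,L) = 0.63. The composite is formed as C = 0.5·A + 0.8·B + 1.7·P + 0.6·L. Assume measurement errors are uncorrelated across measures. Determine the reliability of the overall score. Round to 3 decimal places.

0.814

Var(C) = 0.5²·3.6² + 0.8²·21.2² + 1.7²·10.4² + 0.6²·10.3² + 2·[0.4·3.6·21.2·0.52 + 0.85·3.6·10.4·0.35 + 0.3·3.6·10.3·0.31 + 1.36·21.2·10.4·0.37 + 0.48·21.2·10.3·0.09 + 1.02·10.4·10.3·0.63] = 641.656 + 439.351 = 1081.01.
Because errors are independent across components, Cov(Tᵢ,Tⱼ) = Cov(Xᵢ,Xⱼ); the off-diagonal part of the true-score variance is the same as above.
True-score variance = [0.5²·3.6²·0.59 + 0.8²·21.2²·0.66 + 1.7²·10.4²·0.68 + 0.6²·10.3²·0.94] + 439.351 = 440.212 + 439.351 = 879.563.
Reliability = 879.563 / 1081.01 = 0.814.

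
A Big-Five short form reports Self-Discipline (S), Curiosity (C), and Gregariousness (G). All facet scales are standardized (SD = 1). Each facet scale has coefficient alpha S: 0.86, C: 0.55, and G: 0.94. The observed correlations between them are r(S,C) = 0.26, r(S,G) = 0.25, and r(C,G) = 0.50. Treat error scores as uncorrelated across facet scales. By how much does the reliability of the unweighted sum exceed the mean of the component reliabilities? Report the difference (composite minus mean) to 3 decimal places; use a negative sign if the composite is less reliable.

Var(sum) = 3 + 2.02 = 5.02; true-score variance = 2.35 + 2.02 = 4.37; composite reliability = 0.8705.
Mean component reliability = 0.7833.
Difference = 0.8705 − 0.7833 = 0.087.

0.087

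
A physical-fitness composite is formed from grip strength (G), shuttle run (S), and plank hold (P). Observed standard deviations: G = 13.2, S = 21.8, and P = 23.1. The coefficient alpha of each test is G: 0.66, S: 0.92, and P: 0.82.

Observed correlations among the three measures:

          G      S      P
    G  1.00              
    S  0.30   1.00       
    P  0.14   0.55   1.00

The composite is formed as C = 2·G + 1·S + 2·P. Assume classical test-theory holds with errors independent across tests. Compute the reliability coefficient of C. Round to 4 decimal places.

Var(C) = 2²·13.2² + 21.8² + 2²·23.1² + 2·[2·13.2·21.8·0.30 + 4·13.2·23.1·0.14 + 2·21.8·23.1·0.55] = 3306.64 + 1794.7 = 5101.34.
Under uncorrelated errors the observed covariances equal the true-score covariances, so only the own-variance terms attenuate.
True-score variance = [2²·13.2²·0.66 + 21.8²·0.92 + 2²·23.1²·0.82] + 1794.7 = 2647.46 + 1794.7 = 4442.15.
Reliability = 4442.15 / 5101.34 = 0.8708.

0.8708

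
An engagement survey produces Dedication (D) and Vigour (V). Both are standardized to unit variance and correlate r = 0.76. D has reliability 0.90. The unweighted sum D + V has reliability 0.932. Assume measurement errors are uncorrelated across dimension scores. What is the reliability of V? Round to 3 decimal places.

0.861

Var(D+V) = 2 + 2·0.76 = 3.520.
True-score variance = ρ_D + ρ_V + 2·0.76, so 0.932 = (0.90 + ρ_V + 1.52) / 3.520.
ρ_V = 0.932·3.520 − 0.90 − 1.52 = 0.861.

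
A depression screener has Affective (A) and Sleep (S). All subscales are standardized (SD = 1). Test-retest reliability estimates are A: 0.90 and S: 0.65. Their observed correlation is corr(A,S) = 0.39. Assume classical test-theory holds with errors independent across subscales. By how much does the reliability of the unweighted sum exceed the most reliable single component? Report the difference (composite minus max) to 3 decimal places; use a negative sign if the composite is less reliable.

Var(sum) = 2 + 0.78 = 2.78; true-score variance = 1.55 + 0.78 = 2.33; composite reliability = 0.8381.
Max component reliability = 0.9000.
Difference = 0.8381 − 0.9000 = -0.062.

-0.062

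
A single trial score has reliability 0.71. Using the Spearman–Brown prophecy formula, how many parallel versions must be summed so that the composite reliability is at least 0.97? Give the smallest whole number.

14

k ≥ ρ*(1−ρ₁)/(ρ₁(1−ρ*)) = 0.97·0.29 / (0.71·0.03) = 13.207.
Smallest integer k = 14.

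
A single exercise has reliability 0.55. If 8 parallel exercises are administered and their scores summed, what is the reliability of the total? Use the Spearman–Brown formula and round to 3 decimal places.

0.907

ρ_k = kρ / (1 + (k−1)ρ) = 8·0.55 / (1 + 7·0.55) = 4.400 / 4.850 = 0.907.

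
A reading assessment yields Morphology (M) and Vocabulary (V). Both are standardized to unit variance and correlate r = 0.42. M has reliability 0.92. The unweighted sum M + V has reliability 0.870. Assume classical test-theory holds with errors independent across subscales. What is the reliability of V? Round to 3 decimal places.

Var(M+V) = 2 + 2·0.42 = 2.840.
True-score variance = ρ_M + ρ_V + 2·0.42, so 0.870 = (0.92 + ρ_V + 0.84) / 2.840.
ρ_V = 0.870·2.840 − 0.92 − 0.84 = 0.711.

0.711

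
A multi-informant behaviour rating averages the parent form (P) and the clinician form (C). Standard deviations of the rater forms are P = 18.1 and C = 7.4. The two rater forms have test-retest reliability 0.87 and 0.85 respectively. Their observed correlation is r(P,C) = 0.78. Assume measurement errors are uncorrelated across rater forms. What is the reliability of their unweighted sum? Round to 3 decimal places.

Var(P+C) = 18.1² + 7.4² + 2·[18.1·7.4·0.78] = 382.37 + 208.946 = 591.316.
With uncorrelated errors the cross-covariances are all true-score covariance, so they carry over unchanged; only the diagonal terms shrink to ρᵢσᵢ².
True-score variance = [18.1²·0.87 + 7.4²·0.85] + 208.946 = 331.567 + 208.946 = 540.513.
Reliability = 540.513 / 591.316 = 0.914.

0.914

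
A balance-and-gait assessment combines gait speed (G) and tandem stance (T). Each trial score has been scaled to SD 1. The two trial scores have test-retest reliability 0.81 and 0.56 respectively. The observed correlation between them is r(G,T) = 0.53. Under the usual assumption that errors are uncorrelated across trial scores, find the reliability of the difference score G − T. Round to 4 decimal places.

Var(G−T) = 1 + 1 − 2·0.53 = 2 − 1.06 = 0.94.
Because errors are independent across components, Cov(Tᵢ,Tⱼ) = Cov(Xᵢ,Xⱼ); the off-diagonal part of the true-score variance is the same as above.
True-score variance = [0.81 + 0.56] − 1.06 = 1.37 − 1.06 = 0.31.
Reliability = 0.31 / 0.94 = 0.3298.

0.3298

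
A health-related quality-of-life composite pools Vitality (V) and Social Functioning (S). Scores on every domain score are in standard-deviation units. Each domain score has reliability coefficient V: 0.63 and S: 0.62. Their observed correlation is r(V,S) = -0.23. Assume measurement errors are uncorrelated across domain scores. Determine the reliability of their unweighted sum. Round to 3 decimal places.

Var(V+S) = 2 + 2·[(-0.23)] = 2 − 0.46 = 1.54.
Under uncorrelated errors the observed covariances equal the true-score covariances, so only the own-variance terms attenuate.
True-score variance = [0.63 + 0.62] − 0.46 = 1.25 − 0.46 = 0.79.
Reliability = 0.79 / 1.54 = 0.513.

0.513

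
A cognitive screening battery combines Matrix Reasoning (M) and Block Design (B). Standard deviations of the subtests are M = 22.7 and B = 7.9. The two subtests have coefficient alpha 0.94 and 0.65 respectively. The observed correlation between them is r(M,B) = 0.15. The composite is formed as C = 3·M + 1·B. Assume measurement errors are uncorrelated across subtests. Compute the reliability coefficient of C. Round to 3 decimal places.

0.938

Var(C) = 3²·22.7² + 7.9² + 2·[3·22.7·7.9·0.15] = 4700.02 + 161.397 = 4861.42.
Because errors are independent across components, Cov(Tᵢ,Tⱼ) = Cov(Xᵢ,Xⱼ); the off-diagonal part of the true-score variance is the same as above.
True-score variance = [3²·22.7²·0.94 + 7.9²·0.65] + 161.397 = 4399.92 + 161.397 = 4561.32.
Reliability = 4561.32 / 4861.42 = 0.938.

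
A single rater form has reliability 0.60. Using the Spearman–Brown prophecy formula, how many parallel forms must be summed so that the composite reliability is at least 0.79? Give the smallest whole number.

3

k ≥ ρ*(1−ρ₁)/(ρ₁(1−ρ*)) = 0.79·0.40 / (0.60·0.21) = 2.508.
Smallest integer k = 3.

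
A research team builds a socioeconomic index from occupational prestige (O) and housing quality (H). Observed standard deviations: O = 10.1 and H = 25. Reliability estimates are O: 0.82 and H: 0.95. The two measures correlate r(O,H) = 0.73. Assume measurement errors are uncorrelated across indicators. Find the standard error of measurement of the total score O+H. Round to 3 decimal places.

Var(total) = 727.01 + 368.65 = 1095.66.
True-score variance = 677.398 + 368.65 = 1046.05, so reliability = 0.9547.
Error variance = 1095.66 − 1046.05 = 49.6118; SEM = √49.6118 = 7.044.

7.044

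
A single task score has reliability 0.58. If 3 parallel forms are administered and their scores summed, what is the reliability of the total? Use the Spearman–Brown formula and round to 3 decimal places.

ρ_k = kρ / (1 + (k−1)ρ) = 3·0.58 / (1 + 2·0.58) = 1.740 / 2.160 = 0.806.

0.806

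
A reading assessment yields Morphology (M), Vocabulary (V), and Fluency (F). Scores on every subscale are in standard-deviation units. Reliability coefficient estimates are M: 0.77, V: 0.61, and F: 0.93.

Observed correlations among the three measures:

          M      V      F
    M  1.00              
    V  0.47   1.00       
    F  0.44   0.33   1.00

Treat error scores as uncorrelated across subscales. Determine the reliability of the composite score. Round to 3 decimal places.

Var(M+V+F) = 3 + 2·[0.47 + 0.44 + 0.33] = 3 + 2.48 = 5.48.
With uncorrelated errors the cross-covariances are all true-score covariance, so they carry over unchanged; only the diagonal terms shrink to ρᵢσᵢ².
True-score variance = [0.77 + 0.61 + 0.93] + 2.48 = 2.31 + 2.48 = 4.79.
Reliability = 4.79 / 5.48 = 0.874.

0.874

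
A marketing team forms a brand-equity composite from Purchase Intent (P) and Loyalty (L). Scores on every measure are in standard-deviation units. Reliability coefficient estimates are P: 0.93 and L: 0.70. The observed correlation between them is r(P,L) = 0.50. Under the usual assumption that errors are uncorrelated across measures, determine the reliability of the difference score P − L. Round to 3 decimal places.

Var(P−L) = 1 + 1 − 2·0.50 = 2 − 1 = 1.
With uncorrelated errors the cross-covariances are all true-score covariance, so they carry over unchanged; only the diagonal terms shrink to ρᵢσᵢ².
True-score variance = [0.93 + 0.70] − 1 = 1.63 − 1 = 0.63.
Reliability = 0.63 / 1 = 0.630.

0.630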